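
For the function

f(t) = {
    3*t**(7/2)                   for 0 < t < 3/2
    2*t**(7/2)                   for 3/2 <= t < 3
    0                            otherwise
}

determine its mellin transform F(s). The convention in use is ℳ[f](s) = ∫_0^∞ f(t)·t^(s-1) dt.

3**(s + 7/2)*(2**(1/2 - s) + 32)/(8*(2*s + 7))
  Re(s) > -7/2

decompose at 3/2; ℳ[f](s) sums the 2 pieces' integrals
segment [0, 3/2) carries 3*t**(7/2); integrate it
segment [3/2, 3) carries 2*t**(7/2); integrate it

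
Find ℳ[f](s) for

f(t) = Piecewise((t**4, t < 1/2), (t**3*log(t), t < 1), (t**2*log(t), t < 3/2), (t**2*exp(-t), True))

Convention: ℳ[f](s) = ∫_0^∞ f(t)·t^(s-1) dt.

(16*2**s*(s + 2)**2*(s + 4)*(2*s + (s + 2)**2 + 5)*uppergamma(s + 2, 3/2) - 16*2**s*(s + 2)**2*(s + 4) + 16*2**s*(s + 4)*(2*s + (s + 2)**2 + 5) + 3**s*(s + 2)*(s + 4)*(-36*log(2) + 36*log(3))*(2*s + (s + 2)**2 + 5) - 36*3**s*(s + 4)*(2*s + (s + 2)**2 + 5) + (s + 2)**3*(s + 4)*log(4) + (s + 2)**2*(s + 4)*log(4) + 2*(s + 2)**2*(s + 4) + (s + 2)**2*(2*s + (s + 2)**2 + 5))/(16*2**s*(s + 2)**2*(s + 4)*(2*s + (s + 2)**2 + 5))
  Re(s) > -4

remove the shared t-power first: t**3 on [0, 1/2); t**2*log(t) on [1/2, 1); t*log(t) on [1, 3/2); …
invert the shared t-power to get t**2 on [0, 1/2); t*log(t) on [1/2, 1); log(t) on [1, 3/2); …
summing 4 kernel integrals split by 1/2, 1, 3/2 yields ℳ[f](s)
on [0, 1/2): add ∫ t**4·t^(s-1) dt
between 1/2 and 1 the integrand is t**3*log(t)·t^(s-1)
segment [1, 3/2) carries t**2*log(t); integrate it
the [3/2, ∞) slice contributes ∫ t**2*exp(-t)·t^(s-1) dt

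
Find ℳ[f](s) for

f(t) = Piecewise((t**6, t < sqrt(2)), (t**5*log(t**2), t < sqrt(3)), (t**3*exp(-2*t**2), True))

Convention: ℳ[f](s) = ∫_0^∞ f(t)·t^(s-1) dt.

6**(-s/2 - 3/2)*(-2*12**(s/2 + 3/2)*(s/2 + 3/2)*(s + 6)*log(2) - 2*12**(s/2 + 3/2)*(s + 6)*log(2) + 2*12**(s/2 + 3/2)*(s + 6) + 4*12**(s/2 + 3/2)*sqrt(2)*(s + (s/2 + 3/2)**2 + 4) + 3*18**(s/2 + 3/2)*(s/2 + 3/2)*(s + 6)*log(3) - 3*18**(s/2 + 3/2)*(s + 6) + 3*18**(s/2 + 3/2)*(s + 6)*log(3) + 3**(s/2 + 3/2)*(s + 6)*(s + (s/2 + 3/2)**2 + 4)*uppergamma(s/2 + 3/2, 6))/(2*(s + 6)*(s + (s/2 + 3/2)**2 + 4))
  Re(s) > -6

peel off the power substitution: t**3 on [0, 2); t**(5/2)*log(t) on [2, 3); t**(3/2)*exp(-2*t) on [3, ∞)
peel off the shared t-power: t**2 on [0, 2); t**(3/2)*log(t) on [2, 3); sqrt(t)*exp(-2*t) on [3, ∞)
peel off the shared t-power: t**(3/2) on [0, 2); t*log(t) on [2, 3); exp(-2*t) on [3, ∞)
f breaks at sqrt(2), sqrt(3) into 3 integrals to sum
on [0, sqrt(2)) integrate f = t**6 against the kernel
between sqrt(2) and sqrt(3) the integrand is t**5*log(t**2)·t^(s-1)
segment sqrt(3) to ∞ holds t**3*exp(-2*t**2); add its integral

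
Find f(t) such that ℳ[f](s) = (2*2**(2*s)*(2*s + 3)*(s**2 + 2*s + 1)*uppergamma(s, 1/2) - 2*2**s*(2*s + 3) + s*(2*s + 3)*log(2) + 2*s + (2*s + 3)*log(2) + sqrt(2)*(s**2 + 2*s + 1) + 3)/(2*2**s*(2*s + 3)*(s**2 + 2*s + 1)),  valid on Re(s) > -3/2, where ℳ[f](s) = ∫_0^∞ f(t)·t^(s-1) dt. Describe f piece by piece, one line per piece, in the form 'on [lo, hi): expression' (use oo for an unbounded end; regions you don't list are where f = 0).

on [0, 1/2): t**(3/2)
on [1/2, 1): t*log(t)
on [1, oo): exp(-t/2)

decompose at 1/2, 1; ℳ[f](s) sums the 3 pieces' integrals
segment 0 to 1/2 holds t**(3/2); add its integral
[1/2, 1) adds the kernel integral of t*log(t)
piece [1, ∞): integrate exp(-t/2) against the kernel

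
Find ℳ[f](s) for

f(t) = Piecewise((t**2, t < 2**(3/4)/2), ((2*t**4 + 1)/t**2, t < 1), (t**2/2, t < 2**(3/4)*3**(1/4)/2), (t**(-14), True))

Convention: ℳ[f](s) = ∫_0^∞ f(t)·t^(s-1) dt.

2**(-s/4 - 3/2)*(405*2**(s/4 + 1/2)*(s - 14)*(s - 2) + 81*2**(s/4 + 7/2)*(s - 14) - 32*3**(s/4 + 1/2)*(s - 2)*(s + 2) + 3**(s/4 + 9/2)*(s - 14)*(s - 2) - 1296*s - 486*(s - 14)*(s - 2) + 18144)/(81*(s - 14)*(s - 2)*(s + 2))
  -2 < Re(s) < 14

remove the power substitution first: t on [0, sqrt(2)/2); (2*t**2 + 1)/t on [sqrt(2)/2, 1); t/2 on [1, sqrt(6)/2); …
undo the shared t-power: t**2 on [0, sqrt(2)/2); 2*t**2 + 1 on [sqrt(2)/2, 1); t**2/2 on [1, sqrt(6)/2); …
remove the power substitution first: t on [0, 1/2); 2*t + 1 on [1/2, 1); t/2 on [1, 3/2); …
breakpoints 2**(3/4)/2, 1, 2**(3/4)*3**(1/4)/2: one integral from each of the 4 segments
∫ t**2·t^(s-1) over [0, 2**(3/4)/2)
on [2**(3/4)/2, 1): add ∫ (2*t**4 + 1)/t**2·t^(s-1) dt
[1, 2**(3/4)*3**(1/4)/2) adds the kernel integral of t**2/2
for t in [2**(3/4)*3**(1/4)/2, ∞): the term is ∫ t**(-14)·t^(s-1)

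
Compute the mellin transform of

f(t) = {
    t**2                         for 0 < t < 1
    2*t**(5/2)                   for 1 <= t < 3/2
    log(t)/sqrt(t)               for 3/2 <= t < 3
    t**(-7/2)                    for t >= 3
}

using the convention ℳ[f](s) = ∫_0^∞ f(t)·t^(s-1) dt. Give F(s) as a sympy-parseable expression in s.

the shared t-power comes off first: t**(3/2) on [0, 1); 2*t**2 on [1, 3/2); log(t)/t on [3/2, 3); …
slice at 1, 3/2, 3, transform all 4 pieces, and sum them
the [0, 1) slice contributes ∫ t**2·t^(s-1) dt
segment 1 to 3/2 holds 2*t**(5/2); add its integral
between 3/2 and 3 the integrand is log(t)/sqrt(t)·t^(s-1)
on [3, ∞): add ∫ t**(-7/2)·t^(s-1) dt

2**(-s - 1/2)*(324*2**(s + 1/2)*(-2*s + (s + 1/2)**2)*(s - 7/2)*(s + 5/2) - 324*2**(s + 1/2)*(-2*s + (s + 1/2)**2)*(s - 7/2)*(2*s + 4) + 729*3**(s + 1/2)*(-2*s + (s + 1/2)**2)*(s - 7/2)*(2*s + 4) - 108*3**(s + 1/2)*(s - 7/2)*(s + 1/2)*(s + 5/2)*(2*s + 4)*log(3) + 108*3**(s + 1/2)*(s - 7/2)*(s + 1/2)*(s + 5/2)*(2*s + 4)*log(2) - 108*3**(s + 1/2)*(s - 7/2)*(s + 5/2)*(2*s + 4)*log(2) + 108*3**(s + 1/2)*(s - 7/2)*(s + 5/2)*(2*s + 4) + 108*3**(s + 1/2)*(s - 7/2)*(s + 5/2)*(2*s + 4)*log(3) - 2*6**(s + 1/2)*(-2*s + (s + 1/2)**2)*(s + 5/2)*(2*s + 4) + 54*6**(s + 1/2)*(s - 7/2)*(s + 1/2)*(s + 5/2)*(2*s + 4)*log(3) - 54*6**(s + 1/2)*(s - 7/2)*(s + 5/2)*(2*s + 4)*log(3) - 54*6**(s + 1/2)*(s - 7/2)*(s + 5/2)*(2*s + 4))/(162*(-2*s + (s + 1/2)**2)*(s - 7/2)*(s + 5/2)*(2*s + 4))
  -2 < Re(s) < 7/2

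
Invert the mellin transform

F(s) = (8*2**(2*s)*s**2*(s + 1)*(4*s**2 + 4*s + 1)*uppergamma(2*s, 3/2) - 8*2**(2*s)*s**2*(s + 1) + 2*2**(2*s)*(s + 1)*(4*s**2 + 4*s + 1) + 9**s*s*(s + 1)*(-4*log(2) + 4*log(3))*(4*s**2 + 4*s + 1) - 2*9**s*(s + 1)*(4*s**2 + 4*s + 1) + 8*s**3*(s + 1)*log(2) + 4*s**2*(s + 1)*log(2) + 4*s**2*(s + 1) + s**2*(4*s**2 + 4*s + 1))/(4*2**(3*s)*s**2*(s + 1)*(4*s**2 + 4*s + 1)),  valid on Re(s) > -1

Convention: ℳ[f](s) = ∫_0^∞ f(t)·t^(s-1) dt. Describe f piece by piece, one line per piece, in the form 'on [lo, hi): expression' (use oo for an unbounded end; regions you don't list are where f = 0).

remove the common scale on t first: t on [0, 1/4); sqrt(t)*log(sqrt(t)) on [1/4, 1); log(sqrt(t)) on [1, 9/4); …
remove the power substitution first: t**2 on [0, 1/2); t*log(t) on [1/2, 1); log(t) on [1, 3/2); …
f breaks at 1/8, 1/2, 9/8 into 4 integrals to sum
over [0, 1/8), the kernel integral of 2*t enters the sum
segment 1/8 to 1/2 holds sqrt(2)*sqrt(t)*log(sqrt(2)*sqrt(t)); add its integral
∫ over [1/2, 9/8) of log(sqrt(2)*sqrt(t))·t^(s-1) joins the sum
piece [9/8, ∞): integrate exp(-sqrt(2)*sqrt(t)) against the kernel

on [0, 1/8): 2*t
on [1/8, 1/2): sqrt(2)*sqrt(t)*log(sqrt(2)*sqrt(t))
on [1/2, 9/8): log(sqrt(2)*sqrt(t))
on [9/8, oo): exp(-sqrt(2)*sqrt(t))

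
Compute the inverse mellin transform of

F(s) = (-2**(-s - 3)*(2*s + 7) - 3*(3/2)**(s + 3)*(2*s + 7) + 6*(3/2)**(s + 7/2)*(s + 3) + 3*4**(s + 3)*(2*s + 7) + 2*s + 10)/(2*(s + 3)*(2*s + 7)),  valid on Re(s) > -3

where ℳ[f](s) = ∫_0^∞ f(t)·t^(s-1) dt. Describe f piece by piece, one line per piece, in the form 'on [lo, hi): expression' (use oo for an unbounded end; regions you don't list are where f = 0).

linearity at 1/2, 1, 3/2 turns ℳ[f](s) into 4 summed integrals
over [0, 1/2), the kernel integral of 3*t**3/2 enters the sum
on [1/2, 1) integrate f = 2*t**3 against the kernel
on [1, 3/2): add ∫ 3*t**(7/2)/2·t^(s-1) dt
on [3/2, 4) integrate f = 3*t**3/2 against the kernel

on [0, 1/2): 3*t**3/2
on [1/2, 1): 2*t**3
on [1, 3/2): 3*t**(7/2)/2
on [3/2, 4): 3*t**3/2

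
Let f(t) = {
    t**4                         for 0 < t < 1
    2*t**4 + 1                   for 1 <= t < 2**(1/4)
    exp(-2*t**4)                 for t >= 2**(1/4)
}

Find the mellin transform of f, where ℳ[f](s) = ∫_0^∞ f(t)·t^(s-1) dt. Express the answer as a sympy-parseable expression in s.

(2**(s/4)*s*(s/4 + 1)*uppergamma(s/4, 4)/4 - 4**(s/4)*s/2 - 4**(s/4) + 5*8**(s/4)*s/4 + 8**(s/4))/(4**(s/4)*s*(s/4 + 1))
  Re(s) > -4

reversing the power substitution: t**2 on [0, 1); 2*t**2 + 1 on [1, sqrt(2)); exp(-2*t**2) on [sqrt(2), ∞)
peel off the power substitution: t on [0, 1); 2*t + 1 on [1, 2); exp(-2*t) on [2, ∞)
split f at 1, 2**(1/4): ℳ[f](s) collects 3 kernel integrals
∫ over [0, 1) of t**4·t^(s-1) joins the sum
on [1, 2**(1/4)): add ∫ (2*t**4 + 1)·t^(s-1) dt
the [2**(1/4), ∞) slice contributes ∫ exp(-2*t**4)·t^(s-1) dt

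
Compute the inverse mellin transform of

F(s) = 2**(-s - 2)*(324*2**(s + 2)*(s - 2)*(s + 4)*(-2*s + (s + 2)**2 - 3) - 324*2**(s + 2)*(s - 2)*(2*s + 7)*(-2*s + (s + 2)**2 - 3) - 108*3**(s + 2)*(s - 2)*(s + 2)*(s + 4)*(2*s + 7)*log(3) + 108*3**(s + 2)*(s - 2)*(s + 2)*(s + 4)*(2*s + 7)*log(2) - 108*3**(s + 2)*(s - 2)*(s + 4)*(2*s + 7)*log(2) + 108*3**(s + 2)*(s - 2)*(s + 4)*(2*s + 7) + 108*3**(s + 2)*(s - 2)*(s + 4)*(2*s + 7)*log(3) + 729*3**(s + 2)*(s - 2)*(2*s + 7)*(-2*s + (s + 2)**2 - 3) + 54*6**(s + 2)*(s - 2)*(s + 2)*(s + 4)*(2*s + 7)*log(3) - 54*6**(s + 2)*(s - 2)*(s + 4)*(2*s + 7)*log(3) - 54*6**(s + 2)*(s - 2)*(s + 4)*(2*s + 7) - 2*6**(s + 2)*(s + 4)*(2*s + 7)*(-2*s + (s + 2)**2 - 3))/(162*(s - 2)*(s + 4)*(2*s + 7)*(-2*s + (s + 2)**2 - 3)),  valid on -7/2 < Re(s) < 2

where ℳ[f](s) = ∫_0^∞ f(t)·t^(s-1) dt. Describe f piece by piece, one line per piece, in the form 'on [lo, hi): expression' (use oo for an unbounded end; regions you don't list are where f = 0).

on [0, 1): t**(7/2)
on [1, 3/2): 2*t**4
on [3/2, 3): t*log(t)
on [3, oo): t**(-2)

the shared t-power comes off first: t**(3/2) on [0, 1); 2*t**2 on [1, 3/2); log(t)/t on [3/2, 3); …
breakpoints 1, 3/2, 3: one integral from each of the 4 segments
segment 0 to 1 holds t**(7/2); add its integral
[1, 3/2) adds the kernel integral of 2*t**4
segment 3/2 to 3 holds t*log(t); add its integral
[3, ∞) adds the kernel integral of t**(-2)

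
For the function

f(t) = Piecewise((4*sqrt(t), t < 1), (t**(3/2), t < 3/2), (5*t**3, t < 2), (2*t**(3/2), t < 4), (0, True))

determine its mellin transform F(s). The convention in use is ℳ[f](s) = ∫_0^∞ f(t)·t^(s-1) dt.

(-4*2**(s + 3/2)*(s + 3)*(2*s + 1) + 5*2**(s + 3)*(2*s + 1)*(2*s + 3) + 2*(3/2)**(s + 3/2)*(s + 3)*(2*s + 1) - 5*(3/2)**(s + 3)*(2*s + 1)*(2*s + 3) + 4*4**(s + 3/2)*(s + 3)*(2*s + 1) - 2*(s + 3)*(2*s + 1) + 8*(s + 3)*(2*s + 3))/((s + 3)*(2*s + 1)*(2*s + 3))
  Re(s) > -1/2

breakpoints 1, 3/2, 2: one integral from each of the 4 segments
on [0, 1): add ∫ 4*sqrt(t)·t^(s-1) dt
over [1, 3/2), the kernel integral of t**(3/2) enters the sum
segment 3/2 to 2 holds 5*t**3; add its integral
[2, 4) adds the kernel integral of 2*t**(3/2)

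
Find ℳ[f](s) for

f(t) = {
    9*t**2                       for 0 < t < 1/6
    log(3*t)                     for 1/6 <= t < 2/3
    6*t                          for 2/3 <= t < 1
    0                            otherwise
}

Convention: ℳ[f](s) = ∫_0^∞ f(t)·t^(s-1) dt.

strip the common scale on t: t**2 on [0, 1/2); log(t) on [1/2, 2); 2*t on [2, 3)
cuts at 1/6, 2/3: linearity sums the 3 kernel integrals
on [0, 1/6): add ∫ 9*t**2·t^(s-1) dt
the [1/6, 2/3) slice contributes ∫ log(3*t)·t^(s-1) dt
∫ over [2/3, 1) of 6*t·t^(s-1) joins the sum

(-16*2**(2*s)*s**2*(s + 2) + 4*2**(2*s)*s*(s + 1)*(s + 2)*log(2) - 4*2**(2*s)*(s + 1)*(s + 2) + 24*6**s*s**2*(s + 2) + s**2*(s + 1) + 4*s*(s + 1)*(s + 2)*log(2) + 4*(s + 1)*(s + 2))/(4*6**s*s**2*(s + 1)*(s + 2))
  Re(s) > -2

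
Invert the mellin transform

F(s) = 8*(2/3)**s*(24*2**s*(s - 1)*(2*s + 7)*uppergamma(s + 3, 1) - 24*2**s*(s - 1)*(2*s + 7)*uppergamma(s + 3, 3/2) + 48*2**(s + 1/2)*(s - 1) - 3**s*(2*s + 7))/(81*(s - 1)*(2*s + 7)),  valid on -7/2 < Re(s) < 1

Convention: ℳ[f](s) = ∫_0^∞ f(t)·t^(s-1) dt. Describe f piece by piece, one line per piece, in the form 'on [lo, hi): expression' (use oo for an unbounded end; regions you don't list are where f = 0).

back out the shared t-power: sqrt(6)*t**(3/2)/2 on [0, 4/3); t*exp(-3*t/4) on [4/3, 2); 16/(81*t**3) on [2, ∞)
back out the shared t-power: sqrt(6)*sqrt(t)/2 on [0, 4/3); exp(-3*t/4) on [4/3, 2); 16/(81*t**4) on [2, ∞)
reversing the common scale on t: sqrt(t) on [0, 2); exp(-t/2) on [2, 3); t**(-4) on [3, ∞)
split f at 4/3, 2: ℳ[f](s) collects 3 kernel integrals
between 0 and 4/3 the integrand is sqrt(6)*t**(7/2)/2·t^(s-1)
for t in [4/3, 2): the term is ∫ t**3*exp(-3*t/4)·t^(s-1)
for t in [2, ∞): the term is ∫ 16/(81*t)·t^(s-1)

on [0, 4/3): sqrt(6)*t**(7/2)/2
on [4/3, 2): t**3*exp(-3*t/4)
on [2, oo): 16/(81*t)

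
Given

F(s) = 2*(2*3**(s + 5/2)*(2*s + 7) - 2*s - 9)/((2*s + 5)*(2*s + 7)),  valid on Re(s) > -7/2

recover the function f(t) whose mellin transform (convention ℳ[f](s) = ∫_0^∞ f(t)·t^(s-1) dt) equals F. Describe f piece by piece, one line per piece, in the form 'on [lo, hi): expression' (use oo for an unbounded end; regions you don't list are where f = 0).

invert the shared t-power to get t**(3/2) on [0, 1); 2*sqrt(t) on [1, 3)
linearity at 1 turns ℳ[f](s) into 2 summed integrals
∫ t**(7/2)·t^(s-1) over [0, 1)
∫ over [1, 3) of 2*t**(5/2)·t^(s-1) joins the sum

on [0, 1): t**(7/2)
on [1, 3): 2*t**(5/2)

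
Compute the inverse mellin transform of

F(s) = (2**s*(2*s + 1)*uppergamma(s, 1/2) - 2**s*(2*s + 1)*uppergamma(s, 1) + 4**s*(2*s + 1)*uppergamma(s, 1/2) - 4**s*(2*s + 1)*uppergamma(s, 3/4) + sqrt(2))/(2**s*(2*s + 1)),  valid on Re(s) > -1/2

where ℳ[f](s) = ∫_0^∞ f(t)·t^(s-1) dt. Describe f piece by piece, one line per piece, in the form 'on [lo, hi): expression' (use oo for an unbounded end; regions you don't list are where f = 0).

along the cuts 1/2, 1, ℳ[f](s) splits into 3 integrals
between 0 and 1/2 the integrand is sqrt(t)·t^(s-1)
segment [1/2, 1) carries exp(-t); integrate it
∫ over [1, 3/2) of exp(-t/2)·t^(s-1) joins the sum

on [0, 1/2): sqrt(t)
on [1/2, 1): exp(-t)
on [1, 3/2): exp(-t/2)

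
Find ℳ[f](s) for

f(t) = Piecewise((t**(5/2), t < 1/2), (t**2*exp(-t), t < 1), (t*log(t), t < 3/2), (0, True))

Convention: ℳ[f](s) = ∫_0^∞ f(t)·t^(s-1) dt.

(4*2**s*(2*s + 5)*(2*s - (s + 2)**2 + 3)*uppergamma(s + 2, 1/2) - 4*2**s*(2*s + 5)*(2*s - (s + 2)**2 + 3)*uppergamma(s + 2, 1) - 4*2**s*(2*s + 5) + 3**s*(s + 2)*(2*s + 5)*(-6*log(3) + 6*log(2)) + 3**s*(2*s + 5)*(-6*log(2) + 6*log(3)) + 6*3**s*(2*s + 5) + sqrt(2)*(2*s - (s + 2)**2 + 3))/(4*2**s*(2*s + 5)*(2*s - (s + 2)**2 + 3))
  Re(s) > -5/2

peel off the shared t-power: t**(3/2) on [0, 1/2); t*exp(-t) on [1/2, 1); log(t) on [1, 3/2)
strip the shared t-power: sqrt(t) on [0, 1/2); exp(-t) on [1/2, 1); log(t)/t on [1, 3/2)
decompose at 1/2, 1; ℳ[f](s) sums the 3 pieces' integrals
on [0, 1/2) integrate f = t**(5/2) against the kernel
segment 1/2 to 1 holds t**2*exp(-t); add its integral
piece [1, 3/2): integrate t*log(t) against the kernel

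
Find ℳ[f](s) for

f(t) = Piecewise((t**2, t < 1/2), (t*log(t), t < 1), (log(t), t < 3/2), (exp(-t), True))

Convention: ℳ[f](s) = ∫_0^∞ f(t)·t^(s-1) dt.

integrate the 4 segments split at 1/2, 1, 3/2, then add the results
on [0, 1/2) integrate f = t**2 against the kernel
on [1/2, 1): add ∫ t*log(t)·t^(s-1) dt
over [1, 3/2), the kernel integral of log(t) enters the sum
on [3/2, ∞): add ∫ exp(-t)·t^(s-1) dt

(4*2**s*s**2*(s + 2)*(s**2 + 2*s + 1)*uppergamma(s, 3/2) - 4*2**s*s**2*(s + 2) + 4*2**s*(s + 2)*(s**2 + 2*s + 1) + 3**s*s*(s + 2)*(-4*log(2) + 4*log(3))*(s**2 + 2*s + 1) - 4*3**s*(s + 2)*(s**2 + 2*s + 1) + s**3*(s + 2)*log(4) + s**2*(s + 2)*log(4) + 2*s**2*(s + 2) + s**2*(s**2 + 2*s + 1))/(4*2**s*s**2*(s + 2)*(s**2 + 2*s + 1))
  Re(s) > -2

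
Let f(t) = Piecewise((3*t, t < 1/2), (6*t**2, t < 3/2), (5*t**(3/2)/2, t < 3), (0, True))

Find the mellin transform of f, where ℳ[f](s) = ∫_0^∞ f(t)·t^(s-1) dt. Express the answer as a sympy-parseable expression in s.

3*(10*2**s*3**(s + 1/2)*(s + 1)*(s + 2) - 5*2**s*(3/2)**(s + 1/2)*(s + 1)*(s + 2) + 9*3**s*(s + 1)*(2*s + 3) - (s + 1)*(2*s + 3) + (s + 2)*(2*s + 3))/(2*2**s*(s + 1)*(s + 2)*(2*s + 3))
  Re(s) > -1

cuts at 1/2, 3/2: linearity sums the 3 kernel integrals
over [0, 1/2), the kernel integral of 3*t enters the sum
for t in [1/2, 3/2): the term is ∫ 6*t**2·t^(s-1)
∫ over [3/2, 3) of 5*t**(3/2)/2·t^(s-1) joins the sum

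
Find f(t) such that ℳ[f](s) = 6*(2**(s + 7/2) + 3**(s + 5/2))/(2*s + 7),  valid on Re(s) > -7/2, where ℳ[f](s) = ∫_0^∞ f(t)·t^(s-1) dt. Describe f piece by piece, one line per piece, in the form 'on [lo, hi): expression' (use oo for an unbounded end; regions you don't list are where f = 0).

on [0, 2): 4*t**(7/2)
on [2, 3): t**(7/2)

treat the 2 regions marked off by 2 separately and sum
∫ 4*t**(7/2)·t^(s-1) over [0, 2)
for t in [2, 3): the term is ∫ t**(7/2)·t^(s-1)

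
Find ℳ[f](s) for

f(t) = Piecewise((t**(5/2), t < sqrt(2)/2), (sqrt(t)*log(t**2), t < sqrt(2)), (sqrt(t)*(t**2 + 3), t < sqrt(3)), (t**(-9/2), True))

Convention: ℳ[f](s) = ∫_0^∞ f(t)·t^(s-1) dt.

peel off the shared t-power: t**2 on [0, sqrt(2)/2); log(t**2) on [sqrt(2)/2, sqrt(2)); t**2 + 3 on [sqrt(2), sqrt(3)); …
strip the power substitution: t on [0, 1/2); log(t) on [1/2, 2); t + 3 on [2, 3); …
integrate the 4 segments split at sqrt(2)/2, sqrt(2), sqrt(3), then add the results
segment 0 to sqrt(2)/2 holds t**(5/2); add its integral
on [sqrt(2)/2, sqrt(2)): add ∫ sqrt(t)*log(t**2)·t^(s-1) dt
segment [sqrt(2), sqrt(3)) carries sqrt(t)*(t**2 + 3); integrate it
∫ over [sqrt(3), ∞) of t**(-9/2)·t^(s-1) joins the sum

2**(-s/2 - 1/4)*(27*2**(s + 1/2)*(s/2 + 5/4)*(s - 9/2)*(s + 1/2)*log(2) - 54*2**(s + 1/2)*(s/2 + 5/4)*(s - 9/2) - 135*2**(s + 1/2)*(s - 9/2)*(s + 1/2)**2/2 - 81*2**(s + 1/2)*(s - 9/2)*(s + 1/2) - sqrt(3)*6**(s/2 + 1/4)*(s/2 + 5/4)*(s + 1/2)**2 + 81*6**(s/2 + 1/4)*(s - 9/2)*(s + 1/2)**2 + 81*6**(s/2 + 1/4)*(s - 9/2)*(s + 1/2) + 27*(s/2 + 5/4)*(s - 9/2)*(s + 1/2)*log(2) + 27*(s - 9/2)*(s + 1/2)**2/4 + (s - 9/2)*(27*s + 135/2))/(27*(s/2 + 5/4)*(s - 9/2)*(s + 1/2)**2)
  -5/2 < Re(s) < 9/2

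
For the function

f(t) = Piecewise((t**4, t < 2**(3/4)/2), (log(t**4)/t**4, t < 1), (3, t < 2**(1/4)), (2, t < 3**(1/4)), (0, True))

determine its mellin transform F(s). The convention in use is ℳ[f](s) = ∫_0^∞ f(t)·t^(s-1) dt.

back out the power substitution: t**2 on [0, sqrt(2)/2); log(t**2)/t**2 on [sqrt(2)/2, 1); 3 on [1, sqrt(2)); …
reversing the power substitution: t on [0, 1/2); log(t)/t on [1/2, 1); 3 on [1, 2); …
split f at 2**(3/4)/2, 1, 2**(1/4): ℳ[f](s) collects 4 kernel integrals
∫ t**4·t^(s-1) over [0, 2**(3/4)/2)
∫ over [2**(3/4)/2, 1) of log(t**4)/t**4·t^(s-1) joins the sum
over [1, 2**(1/4)), the kernel integral of 3 enters the sum
on [2**(1/4), 3**(1/4)) integrate f = 2 against the kernel

(2**(3/4)/2)**s*(-8*2**(s/4)*s*(s + 4) - 6*2**(s/4)*(s + 4)*(s**2 - 8*s + 16) + 2*2**(s/2)*(s + 4)*(s**2 - 8*s + 16) + 4*6**(s/4)*(s + 4)*(s**2 - 8*s + 16) + 4*s**2*(s + 4)*log(2) - 16*s*(s + 4)*log(2) + 16*s*(s + 4) + s*(s**2 - 8*s + 16))/(2*s*(s + 4)*(s**2 - 8*s + 16))
  Re(s) > -4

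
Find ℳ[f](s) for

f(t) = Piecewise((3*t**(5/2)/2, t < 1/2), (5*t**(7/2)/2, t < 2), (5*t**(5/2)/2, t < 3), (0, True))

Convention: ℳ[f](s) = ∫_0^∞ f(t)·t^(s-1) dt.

breakpoints 1/2, 2: one integral from each of the 3 segments
segment 0 to 1/2 holds 3*t**(5/2)/2; add its integral
segment 1/2 to 2 holds 5*t**(7/2)/2; add its integral
∫ 5*t**(5/2)/2·t^(s-1) over [2, 3)

(17*2**(1/2 - s) + 2**(3/2 - s)*s + 15*2**(s + 13/2) + 5*2**(s + 15/2)*s + 160*3**(s + 5/2)*s + 560*3**(s + 5/2))/(16*(4*s**2 + 24*s + 35))
  Re(s) > -5/2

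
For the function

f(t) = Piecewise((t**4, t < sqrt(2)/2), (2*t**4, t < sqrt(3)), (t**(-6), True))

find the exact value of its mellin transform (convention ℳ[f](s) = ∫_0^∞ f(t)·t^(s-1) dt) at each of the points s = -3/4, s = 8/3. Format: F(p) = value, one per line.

strip the power substitution: t**2 on [0, 1/2); 2*t**2 on [1/2, 3); t**(-3) on [3, ∞)
undo the shared t-power: t on [0, 1/2); 2*t on [1/2, 3); t**(-4) on [3, ∞)
summing 3 kernel integrals split by sqrt(2)/2, sqrt(3) yields ℳ[f](s)
∫ over [0, sqrt(2)/2) of t**4·t^(s-1) joins the sum
between sqrt(2)/2 and sqrt(3) the integrand is 2*t**4·t^(s-1)
over [sqrt(3), ∞), the kernel integral of t**(-6) enters the sum

F(-3/4) = 2**(3/8)*(-2187 + 26270*6**(5/8))/28431
F(8/3) = 2**(2/3)*(-9 + 3904*6**(1/3))/960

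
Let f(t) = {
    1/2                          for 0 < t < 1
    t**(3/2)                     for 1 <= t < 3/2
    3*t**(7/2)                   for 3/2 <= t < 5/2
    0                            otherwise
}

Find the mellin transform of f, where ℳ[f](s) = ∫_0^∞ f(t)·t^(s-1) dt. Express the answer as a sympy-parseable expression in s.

(-16*2**s*s**2 - 32*2**s*s + 84*2**s - 138*3**s*sqrt(6)*s**2 - 159*3**s*sqrt(6)*s + 750*sqrt(10)*5**s*s**2 + 1125*sqrt(10)*5**s*s)/(8*2**s*s*(4*s**2 + 20*s + 21))
  Re(s) > 0

the 3 pieces separated at 1, 3/2 each add one integral
piece [0, 1): integrate 1/2 against the kernel
∫ over [1, 3/2) of t**(3/2)·t^(s-1) joins the sum
for t in [3/2, 5/2): the term is ∫ 3*t**(7/2)·t^(s-1)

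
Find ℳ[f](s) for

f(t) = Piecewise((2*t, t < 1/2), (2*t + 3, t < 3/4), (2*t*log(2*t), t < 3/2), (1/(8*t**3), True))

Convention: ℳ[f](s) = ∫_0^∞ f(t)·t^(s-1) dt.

(-162*2**s*s*(s - 3)*(s**2 + 2*s + 1) - 162*2**s*(s - 3)*(s**2 + 2*s + 1) - 81*3**s*s**2*(s - 3)*(s + 1)*log(3) + 81*3**s*s**2*(s - 3)*(s + 1)*log(2) - 81*3**s*s*(s - 3)*(s + 1)*log(3) + 81*3**s*s*(s - 3)*(s + 1)*log(2) + 81*3**s*s*(s - 3)*(s + 1) + 243*3**s*s*(s - 3)*(s**2 + 2*s + 1) + 162*3**s*(s - 3)*(s**2 + 2*s + 1) + 162*6**s*s**2*(s - 3)*(s + 1)*log(3) - 162*6**s*s*(s - 3)*(s + 1) + 162*6**s*s*(s - 3)*(s + 1)*log(3) - 2*6**s*s*(s + 1)*(s**2 + 2*s + 1))/(54*2**(2*s)*s*(s - 3)*(s + 1)*(s**2 + 2*s + 1))
  -1 < Re(s) < 3

invert the common scale on t to get t on [0, 1); t + 3 on [1, 3/2); t*log(t) on [3/2, 3); …
summing 4 kernel integrals split by 1/2, 3/4, 3/2 yields ℳ[f](s)
between 0 and 1/2 the integrand is 2*t·t^(s-1)
on [1/2, 3/4): add ∫ (2*t + 3)·t^(s-1) dt
[3/4, 3/2) adds the kernel integral of 2*t*log(2*t)
piece [3/2, ∞): integrate 1/(8*t**3) against the kernel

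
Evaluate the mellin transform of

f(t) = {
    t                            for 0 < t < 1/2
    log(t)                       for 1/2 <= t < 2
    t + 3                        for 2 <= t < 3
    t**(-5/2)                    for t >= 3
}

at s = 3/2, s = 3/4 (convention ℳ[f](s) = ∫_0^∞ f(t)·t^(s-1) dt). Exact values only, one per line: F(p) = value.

slice at 1/2, 2, 3, transform all 4 pieces, and sum them
∫ over [0, 1/2) of t·t^(s-1) joins the sum
over [1/2, 2), the kernel integral of log(t) enters the sum
segment 2 to 3 holds (t + 3); add its integral
segment [3, ∞) carries t**(-5/2); integrate it

F(3/2) = sqrt(2)*(-1139 + 30*sqrt(2) + 270*log(2) + 864*sqrt(6))/180
F(3/4) = 2**(1/4)*(-436*sqrt(2) + 2*2**(3/4)*3**(1/4) + 65 + log(2**(42 + 84*sqrt(2))) + 180*6**(3/4))/63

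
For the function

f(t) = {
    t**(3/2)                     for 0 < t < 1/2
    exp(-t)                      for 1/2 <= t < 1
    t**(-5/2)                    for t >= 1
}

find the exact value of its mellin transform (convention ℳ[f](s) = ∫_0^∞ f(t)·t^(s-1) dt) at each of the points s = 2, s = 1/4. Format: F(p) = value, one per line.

cuts at 1/2, 1: linearity sums the 3 kernel integrals
the [0, 1/2) slice contributes ∫ t**(3/2)·t^(s-1) dt
over [1/2, 1), the kernel integral of exp(-t) enters the sum
on [1, ∞) integrate f = t**(-5/2) against the kernel

F(2) = -2*exp(-1) + sqrt(2)/56 + 3*exp(-1/2)/2 + 2
F(1/4) = -uppergamma(1/4, 1) + 2**(1/4)/7 + 4/9 + uppergamma(1/4, 1/2)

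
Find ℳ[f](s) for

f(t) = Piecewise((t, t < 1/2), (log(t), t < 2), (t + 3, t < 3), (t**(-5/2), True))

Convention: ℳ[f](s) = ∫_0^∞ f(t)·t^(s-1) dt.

linearity at 1/2, 2, 3 turns ℳ[f](s) into 4 summed integrals
piece [0, 1/2): integrate t against the kernel
for t in [1/2, 2): the term is ∫ log(t)·t^(s-1)
segment 2 to 3 holds (t + 3); add its integral
segment [3, ∞) carries t**(-5/2); integrate it

(-270*2**(2*s)*s**2*(2*s - 5) + 54*2**(2*s)*s*(s + 1)*(2*s - 5)*log(2) - 162*2**(2*s)*s*(2*s - 5) - 54*2**(2*s)*(s + 1)*(2*s - 5) - 4*sqrt(3)*6**s*s**2*(s + 1) + 324*6**s*s**2*(2*s - 5) + 162*6**s*s*(2*s - 5) + 27*s**2*(2*s - 5) + 54*s*(s + 1)*(2*s - 5)*log(2) + (2*s - 5)*(54*s + 54))/(54*2**s*s**2*(s + 1)*(2*s - 5))
  -1 < Re(s) < 5/2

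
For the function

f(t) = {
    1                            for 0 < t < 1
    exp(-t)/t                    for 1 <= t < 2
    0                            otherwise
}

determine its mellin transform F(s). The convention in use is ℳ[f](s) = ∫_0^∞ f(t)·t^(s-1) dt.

peel off the shared t-power: t on [0, 1); exp(-t) on [1, 2)
split f at 1: ℳ[f](s) collects 2 kernel integrals
on [0, 1) integrate f = 1 against the kernel
∫ exp(-t)/t·t^(s-1) over [1, 2)

uppergamma(s - 1, 1) - uppergamma(s - 1, 2) + 1/s
  Re(s) > 0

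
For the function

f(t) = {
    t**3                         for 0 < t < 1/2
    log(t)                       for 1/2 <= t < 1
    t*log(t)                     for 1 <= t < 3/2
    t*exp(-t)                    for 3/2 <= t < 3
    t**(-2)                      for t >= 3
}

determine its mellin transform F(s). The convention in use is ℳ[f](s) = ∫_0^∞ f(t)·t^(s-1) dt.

invert the shared t-power to get t**2 on [0, 1/2); log(t)/t on [1/2, 1); log(t) on [1, 3/2); …
split f at 1/2, 1, 3/2, 3: ℳ[f](s) collects 5 kernel integrals
for t in [0, 1/2): the term is ∫ t**3·t^(s-1)
the [1/2, 1) slice contributes ∫ log(t)·t^(s-1) dt
over [1, 3/2), the kernel integral of t*log(t) enters the sum
[3/2, 3) adds the kernel integral of t*exp(-t)
segment 3 to ∞ holds t**(-2); add its integral

(72*2**s*(s - 2)*(s + 1)**2*(s + 3)*(2*s - (s + 1)**2 + 1)*uppergamma(s + 1, 3/2) - 72*2**s*(s - 2)*(s + 1)**2*(s + 3)*(2*s - (s + 1)**2 + 1)*uppergamma(s + 1, 3) + 72*2**s*(s - 2)*(s + 1)**2*(s + 3) + 72*2**s*(s - 2)*(s + 3)*(2*s - (s + 1)**2 + 1) + 3**s*(s - 2)*(s + 1)*(s + 3)*(-108*log(2) + 108*log(3))*(2*s - (s + 1)**2 + 1) - 108*3**s*(s - 2)*(s + 3)*(2*s - (s + 1)**2 + 1) - 8*6**s*(s + 1)**2*(s + 3)*(2*s - (s + 1)**2 + 1) - 72*(s - 2)*(s + 1)**3*(s + 3)*log(2) - 72*(s - 2)*(s + 1)**2*(s + 3) + 72*(s - 2)*(s + 1)**2*(s + 3)*log(2) + 9*(s - 2)*(s + 1)**2*(2*s - (s + 1)**2 + 1))/(72*2**s*(s - 2)*(s + 1)**2*(s + 3)*(2*s - (s + 1)**2 + 1))
  -3 < Re(s) < 2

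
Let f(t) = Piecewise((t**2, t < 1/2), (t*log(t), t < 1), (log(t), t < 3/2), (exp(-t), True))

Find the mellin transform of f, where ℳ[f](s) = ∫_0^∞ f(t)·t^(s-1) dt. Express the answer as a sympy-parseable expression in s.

(4*2**s*s**2*(s + 2)*(s**2 + 2*s + 1)*uppergamma(s, 3/2) - 4*2**s*s**2*(s + 2) + 4*2**s*(s + 2)*(s**2 + 2*s + 1) + 3**s*s*(s + 2)*(-4*log(2) + 4*log(3))*(s**2 + 2*s + 1) - 4*3**s*(s + 2)*(s**2 + 2*s + 1) + s**3*(s + 2)*log(4) + s**2*(s + 2)*log(4) + 2*s**2*(s + 2) + s**2*(s**2 + 2*s + 1))/(4*2**s*s**2*(s + 2)*(s**2 + 2*s + 1))
  Re(s) > -2

treat the 4 regions marked off by 1/2, 1, 3/2 separately and sum
segment [0, 1/2) carries t**2; integrate it
segment [1/2, 1) carries t*log(t); integrate it
segment [1, 3/2) carries log(t); integrate it
segment [3/2, ∞) carries exp(-t); integrate it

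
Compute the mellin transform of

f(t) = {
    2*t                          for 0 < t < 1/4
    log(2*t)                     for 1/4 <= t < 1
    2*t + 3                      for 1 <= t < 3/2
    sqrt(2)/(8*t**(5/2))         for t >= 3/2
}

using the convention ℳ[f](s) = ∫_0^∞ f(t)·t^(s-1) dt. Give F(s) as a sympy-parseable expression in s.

(-270*2**(2*s)*s**2*(2*s - 5) + 54*2**(2*s)*s*(s + 1)*(2*s - 5)*log(2) - 162*2**(2*s)*s*(2*s - 5) - 54*2**(2*s)*(s + 1)*(2*s - 5) - 4*sqrt(3)*6**s*s**2*(s + 1) + 324*6**s*s**2*(2*s - 5) + 162*6**s*s*(2*s - 5) + 27*s**2*(2*s - 5) + 54*s*(s + 1)*(2*s - 5)*log(2) + (2*s - 5)*(54*s + 54))/(54*2**(2*s)*s**2*(s + 1)*(2*s - 5))
  -1 < Re(s) < 5/2

the common scale on t comes off first: t on [0, 1/2); log(t) on [1/2, 2); t + 3 on [2, 3); …
integrate the 4 segments split at 1/4, 1, 3/2, then add the results
∫ over [0, 1/4) of 2*t·t^(s-1) joins the sum
over [1/4, 1), the kernel integral of log(2*t) enters the sum
∫ over [1, 3/2) of (2*t + 3)·t^(s-1) joins the sum
the [3/2, ∞) slice contributes ∫ sqrt(2)/(8*t**(5/2))·t^(s-1) dt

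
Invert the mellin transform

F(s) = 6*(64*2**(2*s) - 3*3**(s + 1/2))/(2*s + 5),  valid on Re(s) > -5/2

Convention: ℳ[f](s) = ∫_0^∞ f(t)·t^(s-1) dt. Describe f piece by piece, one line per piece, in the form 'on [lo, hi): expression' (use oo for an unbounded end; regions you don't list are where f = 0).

along the cuts 3, ℳ[f](s) splits into 2 integrals
over [0, 3), the kernel integral of 5*t**(5/2) enters the sum
on [3, 4): add ∫ 6*t**(5/2)·t^(s-1) dt

on [0, 3): 5*t**(5/2)
on [3, 4): 6*t**(5/2)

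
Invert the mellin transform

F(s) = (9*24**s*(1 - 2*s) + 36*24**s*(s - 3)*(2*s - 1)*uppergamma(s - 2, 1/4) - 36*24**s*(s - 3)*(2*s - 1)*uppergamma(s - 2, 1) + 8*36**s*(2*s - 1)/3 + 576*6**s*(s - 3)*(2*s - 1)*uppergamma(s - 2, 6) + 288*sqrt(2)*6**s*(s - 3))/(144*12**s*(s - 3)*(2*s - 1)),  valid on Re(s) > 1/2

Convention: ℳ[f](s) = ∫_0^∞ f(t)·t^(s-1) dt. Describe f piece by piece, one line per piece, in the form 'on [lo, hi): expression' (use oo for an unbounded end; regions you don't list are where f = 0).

on [0, 1/2): 1/sqrt(t)
on [1/2, 2): exp(-t/2)/t**2
on [2, 3): 1/(2*t**3)
on [3, oo): exp(-2*t)/t**2

undo the power substitution: t**(-1/4) on [0, 1/4); exp(-sqrt(t)/2)/t on [1/4, 4); 1/(2*t**(3/2)) on [4, 9); …
invert the shared t-power to get t**(3/4) on [0, 1/4); exp(-sqrt(t)/2) on [1/4, 4); 1/(2*sqrt(t)) on [4, 9); …
remove the power substitution first: t**(3/2) on [0, 1/2); exp(-t/2) on [1/2, 2); 1/(2*t) on [2, 3); …
along the cuts 1/2, 2, 3, ℳ[f](s) splits into 4 integrals
∫ 1/sqrt(t)·t^(s-1) over [0, 1/2)
on [1/2, 2): add ∫ exp(-t/2)/t**2·t^(s-1) dt
the [2, 3) slice contributes ∫ 1/(2*t**3)·t^(s-1) dt
on [3, ∞) integrate f = exp(-2*t)/t**2 against the kernel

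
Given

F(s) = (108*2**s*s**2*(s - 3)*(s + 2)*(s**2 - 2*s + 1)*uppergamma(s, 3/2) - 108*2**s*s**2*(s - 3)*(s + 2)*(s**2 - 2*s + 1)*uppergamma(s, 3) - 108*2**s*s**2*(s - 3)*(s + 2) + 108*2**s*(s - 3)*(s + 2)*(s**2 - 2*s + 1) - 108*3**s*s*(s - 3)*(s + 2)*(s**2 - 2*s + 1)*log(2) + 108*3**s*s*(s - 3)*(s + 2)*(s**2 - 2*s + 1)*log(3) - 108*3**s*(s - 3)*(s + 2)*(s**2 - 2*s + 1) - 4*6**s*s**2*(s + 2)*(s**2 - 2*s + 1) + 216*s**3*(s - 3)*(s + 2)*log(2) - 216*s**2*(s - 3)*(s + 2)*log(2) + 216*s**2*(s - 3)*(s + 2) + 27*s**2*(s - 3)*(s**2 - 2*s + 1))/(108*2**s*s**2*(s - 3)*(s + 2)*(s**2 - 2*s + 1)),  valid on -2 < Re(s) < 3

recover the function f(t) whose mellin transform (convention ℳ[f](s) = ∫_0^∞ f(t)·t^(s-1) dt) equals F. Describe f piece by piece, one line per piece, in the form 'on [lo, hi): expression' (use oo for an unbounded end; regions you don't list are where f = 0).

cuts at 1/2, 1, 3/2, 3: linearity sums the 5 kernel integrals
for t in [0, 1/2): the term is ∫ t**2·t^(s-1)
piece [1/2, 1): integrate log(t)/t against the kernel
over [1, 3/2), the kernel integral of log(t) enters the sum
between 3/2 and 3 the integrand is exp(-t)·t^(s-1)
∫ t**(-3)·t^(s-1) over [3, ∞)

on [0, 1/2): t**2
on [1/2, 1): log(t)/t
on [1, 3/2): log(t)
on [3/2, 3): exp(-t)
on [3, oo): t**(-3)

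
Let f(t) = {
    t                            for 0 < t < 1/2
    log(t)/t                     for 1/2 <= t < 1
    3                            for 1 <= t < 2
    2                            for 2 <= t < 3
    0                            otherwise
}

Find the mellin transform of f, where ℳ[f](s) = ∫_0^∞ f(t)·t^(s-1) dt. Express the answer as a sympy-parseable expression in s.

(2*2**(2*s)*(s + 1)*(s**2 - 2*s + 1) - 2*2**s*s*(s + 1) - 6*2**s*(s + 1)*(s**2 - 2*s + 1) + 4*6**s*(s + 1)*(s**2 - 2*s + 1) + 4*s**2*(s + 1)*log(2) - 4*s*(s + 1)*log(2) + 4*s*(s + 1) + s*(s**2 - 2*s + 1))/(2*2**s*s*(s + 1)*(s**2 - 2*s + 1))
  Re(s) > -1

along the cuts 1/2, 1, 2, ℳ[f](s) splits into 4 integrals
piece [0, 1/2): integrate t against the kernel
on [1/2, 1) integrate f = log(t)/t against the kernel
piece [1, 2): integrate 3 against the kernel
over [2, 3), the kernel integral of 2 enters the sum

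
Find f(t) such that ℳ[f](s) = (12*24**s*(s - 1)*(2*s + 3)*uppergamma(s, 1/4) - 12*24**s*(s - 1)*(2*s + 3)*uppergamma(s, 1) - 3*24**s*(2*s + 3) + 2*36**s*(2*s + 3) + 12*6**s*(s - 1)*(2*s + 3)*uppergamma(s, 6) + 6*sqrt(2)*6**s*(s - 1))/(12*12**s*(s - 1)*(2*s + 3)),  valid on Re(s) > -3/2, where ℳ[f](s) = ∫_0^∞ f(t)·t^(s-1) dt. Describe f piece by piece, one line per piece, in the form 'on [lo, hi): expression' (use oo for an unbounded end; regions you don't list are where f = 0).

on [0, 1/2): t**(3/2)
on [1/2, 2): exp(-t/2)
on [2, 3): 1/(2*t)
on [3, oo): exp(-2*t)

summing 4 kernel integrals split by 1/2, 2, 3 yields ℳ[f](s)
on [0, 1/2): add ∫ t**(3/2)·t^(s-1) dt
∫ exp(-t/2)·t^(s-1) over [1/2, 2)
on [2, 3): add ∫ 1/(2*t)·t^(s-1) dt
on [3, ∞) integrate f = exp(-2*t) against the kernel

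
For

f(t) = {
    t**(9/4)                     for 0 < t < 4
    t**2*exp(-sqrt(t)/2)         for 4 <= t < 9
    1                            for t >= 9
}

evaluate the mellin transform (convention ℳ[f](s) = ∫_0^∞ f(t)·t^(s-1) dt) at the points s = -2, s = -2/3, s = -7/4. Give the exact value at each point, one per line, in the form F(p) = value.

invert the shared t-power to get t**(1/4) on [0, 4); exp(-sqrt(t)/2) on [4, 9); t**(-2) on [9, ∞)
invert the power substitution to get sqrt(t) on [0, 2); exp(-t/2) on [2, 3); t**(-4) on [3, ∞)
f breaks at 4, 9 into 3 integrals to sum
the [0, 4) slice contributes ∫ t**(9/4)·t^(s-1) dt
segment 4 to 9 holds t**2*exp(-sqrt(t)/2); add its integral
for t in [9, ∞): the term is ∫ 1·t^(s-1)

F(-2) = 2*Ei(-3/2) + 1/162 - 2*Ei(-1) + 4*sqrt(2)
F(-2/3) = -8*2**(2/3)*uppergamma(8/3, 3/2) + 3**(2/3)/6 + 96*2**(1/6)/19 + 8*2**(2/3)*uppergamma(8/3, 1)
F(-7/4) = -2*sqrt(2)*sqrt(pi)*erfc(sqrt(6)/2) + 4*sqrt(3)/567 + 2*sqrt(2)*sqrt(pi)*erfc(1) + 4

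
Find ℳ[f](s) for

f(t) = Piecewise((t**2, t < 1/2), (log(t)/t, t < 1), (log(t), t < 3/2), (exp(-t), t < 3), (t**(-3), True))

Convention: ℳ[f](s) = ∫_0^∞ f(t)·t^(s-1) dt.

the 5 pieces separated at 1/2, 1, 3/2, 3 each add one integral
segment 0 to 1/2 holds t**2; add its integral
over [1/2, 1), the kernel integral of log(t)/t enters the sum
for t in [1, 3/2): the term is ∫ log(t)·t^(s-1)
[3/2, 3) adds the kernel integral of exp(-t)
on [3, ∞) integrate f = t**(-3) against the kernel

(108*2**s*s**2*(s - 3)*(s + 2)*(s**2 - 2*s + 1)*uppergamma(s, 3/2) - 108*2**s*s**2*(s - 3)*(s + 2)*(s**2 - 2*s + 1)*uppergamma(s, 3) - 108*2**s*s**2*(s - 3)*(s + 2) + 108*2**s*(s - 3)*(s + 2)*(s**2 - 2*s + 1) - 108*3**s*s*(s - 3)*(s + 2)*(s**2 - 2*s + 1)*log(2) + 108*3**s*s*(s - 3)*(s + 2)*(s**2 - 2*s + 1)*log(3) - 108*3**s*(s - 3)*(s + 2)*(s**2 - 2*s + 1) - 4*6**s*s**2*(s + 2)*(s**2 - 2*s + 1) + 216*s**3*(s - 3)*(s + 2)*log(2) - 216*s**2*(s - 3)*(s + 2)*log(2) + 216*s**2*(s - 3)*(s + 2) + 27*s**2*(s - 3)*(s**2 - 2*s + 1))/(108*2**s*s**2*(s - 3)*(s + 2)*(s**2 - 2*s + 1))
  -2 < Re(s) < 3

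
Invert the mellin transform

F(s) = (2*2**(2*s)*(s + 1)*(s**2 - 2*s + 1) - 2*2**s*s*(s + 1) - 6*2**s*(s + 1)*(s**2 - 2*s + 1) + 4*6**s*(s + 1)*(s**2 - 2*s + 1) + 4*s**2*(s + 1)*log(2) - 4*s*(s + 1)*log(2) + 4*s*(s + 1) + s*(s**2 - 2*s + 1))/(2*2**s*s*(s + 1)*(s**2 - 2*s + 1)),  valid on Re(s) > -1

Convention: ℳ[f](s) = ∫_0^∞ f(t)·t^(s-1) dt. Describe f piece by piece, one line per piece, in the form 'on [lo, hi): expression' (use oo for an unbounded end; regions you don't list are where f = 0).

on [0, 1/2): t
on [1/2, 1): log(t)/t
on [1, 2): 3
on [2, 3): 2

treat the 4 regions marked off by 1/2, 1, 2 separately and sum
segment 0 to 1/2 holds t; add its integral
on [1/2, 1): add ∫ log(t)/t·t^(s-1) dt
∫ over [1, 2) of 3·t^(s-1) joins the sum
[2, 3) adds the kernel integral of 2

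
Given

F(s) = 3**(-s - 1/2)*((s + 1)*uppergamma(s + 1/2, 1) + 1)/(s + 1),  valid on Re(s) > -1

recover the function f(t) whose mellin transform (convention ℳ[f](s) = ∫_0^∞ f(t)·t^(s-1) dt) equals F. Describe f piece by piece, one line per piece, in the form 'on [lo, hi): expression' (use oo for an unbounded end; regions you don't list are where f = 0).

back out the shared t-power: sqrt(3)*sqrt(t) on [0, 1/3); exp(-3*t) on [1/3, ∞)
peel off the common scale on t: sqrt(t) on [0, 1); exp(-t) on [1, ∞)
along the cuts 1/3, ℳ[f](s) splits into 2 integrals
segment 0 to 1/3 holds sqrt(3)*t; add its integral
∫ sqrt(t)*exp(-3*t)·t^(s-1) over [1/3, ∞)

on [0, 1/3): sqrt(3)*t
on [1/3, oo): sqrt(t)*exp(-3*t)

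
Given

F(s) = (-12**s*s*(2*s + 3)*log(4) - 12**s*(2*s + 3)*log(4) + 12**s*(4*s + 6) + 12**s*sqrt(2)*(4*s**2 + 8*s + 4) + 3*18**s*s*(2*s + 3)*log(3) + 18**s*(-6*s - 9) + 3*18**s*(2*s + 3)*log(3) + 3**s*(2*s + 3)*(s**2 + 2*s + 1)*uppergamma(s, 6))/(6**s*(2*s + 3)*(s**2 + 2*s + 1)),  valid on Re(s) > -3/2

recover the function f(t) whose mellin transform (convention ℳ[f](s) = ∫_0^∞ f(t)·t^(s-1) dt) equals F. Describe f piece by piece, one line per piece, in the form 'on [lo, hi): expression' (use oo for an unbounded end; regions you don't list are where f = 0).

on [0, 2): t**(3/2)
on [2, 3): t*log(t)
on [3, oo): exp(-2*t)

linearity at 2, 3 turns ℳ[f](s) into 3 summed integrals
piece [0, 2): integrate t**(3/2) against the kernel
[2, 3) adds the kernel integral of t*log(t)
between 3 and ∞ the integrand is exp(-2*t)·t^(s-1)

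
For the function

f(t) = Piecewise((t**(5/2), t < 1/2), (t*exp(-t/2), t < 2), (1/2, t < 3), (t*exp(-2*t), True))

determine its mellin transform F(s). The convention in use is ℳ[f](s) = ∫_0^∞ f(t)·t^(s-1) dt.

(2*24**s*s*(2*s + 5)*uppergamma(s + 1, 1/4) - 2*24**s*s*(2*s + 5)*uppergamma(s + 1, 1) - 24**s*(2*s + 5)/2 + 36**s*(2*s + 5)/2 + 6**s*s*(2*s + 5)*uppergamma(s + 1, 6)/2 + sqrt(2)*6**s*s/4)/(12**s*s*(2*s + 5))
  Re(s) > -5/2

reversing the shared t-power: t**(3/2) on [0, 1/2); exp(-t/2) on [1/2, 2); 1/(2*t) on [2, 3); …
the 4 pieces separated at 1/2, 2, 3 each add one integral
[0, 1/2) adds the kernel integral of t**(5/2)
[1/2, 2) adds the kernel integral of t*exp(-t/2)
[2, 3) adds the kernel integral of 1/2
∫ over [3, ∞) of t*exp(-2*t)·t^(s-1) joins the sum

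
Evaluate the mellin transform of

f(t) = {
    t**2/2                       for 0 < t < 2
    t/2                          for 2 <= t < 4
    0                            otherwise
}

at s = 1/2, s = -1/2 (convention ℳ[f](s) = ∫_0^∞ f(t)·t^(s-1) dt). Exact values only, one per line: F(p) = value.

back out the shared t-power: t/2 on [0, 2); 1/2 on [2, 4)
back out the common scale on t: t on [0, 1); 1/2 on [1, 2)
along the cuts 2, ℳ[f](s) splits into 2 integrals
piece [0, 2): integrate t**2/2 against the kernel
∫ over [2, 4) of t/2·t^(s-1) joins the sum

F(1/2) = 2*sqrt(2)/15 + 8/3
F(-1/2) = 2 - sqrt(2)/3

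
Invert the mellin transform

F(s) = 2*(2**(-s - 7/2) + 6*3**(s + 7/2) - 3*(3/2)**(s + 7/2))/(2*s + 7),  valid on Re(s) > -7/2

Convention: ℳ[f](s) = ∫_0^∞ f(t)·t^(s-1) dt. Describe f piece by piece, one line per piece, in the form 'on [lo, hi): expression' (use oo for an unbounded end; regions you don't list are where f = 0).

on [0, 1/2): 4*t**(7/2)
on [1/2, 3/2): 3*t**(7/2)
on [3/2, 3): 6*t**(7/2)

summing 3 kernel integrals split by 1/2, 3/2 yields ℳ[f](s)
segment 0 to 1/2 holds 4*t**(7/2); add its integral
for t in [1/2, 3/2): the term is ∫ 3*t**(7/2)·t^(s-1)
on [3/2, 3) integrate f = 6*t**(7/2) against the kernel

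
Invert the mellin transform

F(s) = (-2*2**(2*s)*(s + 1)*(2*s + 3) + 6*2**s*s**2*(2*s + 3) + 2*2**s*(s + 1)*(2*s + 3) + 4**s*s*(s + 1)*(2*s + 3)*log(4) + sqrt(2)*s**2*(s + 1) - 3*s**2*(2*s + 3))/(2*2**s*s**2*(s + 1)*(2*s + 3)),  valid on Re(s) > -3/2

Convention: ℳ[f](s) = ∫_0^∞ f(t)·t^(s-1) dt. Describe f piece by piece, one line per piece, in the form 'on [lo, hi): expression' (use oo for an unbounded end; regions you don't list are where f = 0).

on [0, 1/2): t**(3/2)
on [1/2, 1): 3*t
on [1, 2): log(t)

breakpoints 1/2, 1: one integral from each of the 3 segments
piece [0, 1/2): integrate t**(3/2) against the kernel
piece [1/2, 1): integrate 3*t against the kernel
on [1, 2): add ∫ log(t)·t^(s-1) dt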